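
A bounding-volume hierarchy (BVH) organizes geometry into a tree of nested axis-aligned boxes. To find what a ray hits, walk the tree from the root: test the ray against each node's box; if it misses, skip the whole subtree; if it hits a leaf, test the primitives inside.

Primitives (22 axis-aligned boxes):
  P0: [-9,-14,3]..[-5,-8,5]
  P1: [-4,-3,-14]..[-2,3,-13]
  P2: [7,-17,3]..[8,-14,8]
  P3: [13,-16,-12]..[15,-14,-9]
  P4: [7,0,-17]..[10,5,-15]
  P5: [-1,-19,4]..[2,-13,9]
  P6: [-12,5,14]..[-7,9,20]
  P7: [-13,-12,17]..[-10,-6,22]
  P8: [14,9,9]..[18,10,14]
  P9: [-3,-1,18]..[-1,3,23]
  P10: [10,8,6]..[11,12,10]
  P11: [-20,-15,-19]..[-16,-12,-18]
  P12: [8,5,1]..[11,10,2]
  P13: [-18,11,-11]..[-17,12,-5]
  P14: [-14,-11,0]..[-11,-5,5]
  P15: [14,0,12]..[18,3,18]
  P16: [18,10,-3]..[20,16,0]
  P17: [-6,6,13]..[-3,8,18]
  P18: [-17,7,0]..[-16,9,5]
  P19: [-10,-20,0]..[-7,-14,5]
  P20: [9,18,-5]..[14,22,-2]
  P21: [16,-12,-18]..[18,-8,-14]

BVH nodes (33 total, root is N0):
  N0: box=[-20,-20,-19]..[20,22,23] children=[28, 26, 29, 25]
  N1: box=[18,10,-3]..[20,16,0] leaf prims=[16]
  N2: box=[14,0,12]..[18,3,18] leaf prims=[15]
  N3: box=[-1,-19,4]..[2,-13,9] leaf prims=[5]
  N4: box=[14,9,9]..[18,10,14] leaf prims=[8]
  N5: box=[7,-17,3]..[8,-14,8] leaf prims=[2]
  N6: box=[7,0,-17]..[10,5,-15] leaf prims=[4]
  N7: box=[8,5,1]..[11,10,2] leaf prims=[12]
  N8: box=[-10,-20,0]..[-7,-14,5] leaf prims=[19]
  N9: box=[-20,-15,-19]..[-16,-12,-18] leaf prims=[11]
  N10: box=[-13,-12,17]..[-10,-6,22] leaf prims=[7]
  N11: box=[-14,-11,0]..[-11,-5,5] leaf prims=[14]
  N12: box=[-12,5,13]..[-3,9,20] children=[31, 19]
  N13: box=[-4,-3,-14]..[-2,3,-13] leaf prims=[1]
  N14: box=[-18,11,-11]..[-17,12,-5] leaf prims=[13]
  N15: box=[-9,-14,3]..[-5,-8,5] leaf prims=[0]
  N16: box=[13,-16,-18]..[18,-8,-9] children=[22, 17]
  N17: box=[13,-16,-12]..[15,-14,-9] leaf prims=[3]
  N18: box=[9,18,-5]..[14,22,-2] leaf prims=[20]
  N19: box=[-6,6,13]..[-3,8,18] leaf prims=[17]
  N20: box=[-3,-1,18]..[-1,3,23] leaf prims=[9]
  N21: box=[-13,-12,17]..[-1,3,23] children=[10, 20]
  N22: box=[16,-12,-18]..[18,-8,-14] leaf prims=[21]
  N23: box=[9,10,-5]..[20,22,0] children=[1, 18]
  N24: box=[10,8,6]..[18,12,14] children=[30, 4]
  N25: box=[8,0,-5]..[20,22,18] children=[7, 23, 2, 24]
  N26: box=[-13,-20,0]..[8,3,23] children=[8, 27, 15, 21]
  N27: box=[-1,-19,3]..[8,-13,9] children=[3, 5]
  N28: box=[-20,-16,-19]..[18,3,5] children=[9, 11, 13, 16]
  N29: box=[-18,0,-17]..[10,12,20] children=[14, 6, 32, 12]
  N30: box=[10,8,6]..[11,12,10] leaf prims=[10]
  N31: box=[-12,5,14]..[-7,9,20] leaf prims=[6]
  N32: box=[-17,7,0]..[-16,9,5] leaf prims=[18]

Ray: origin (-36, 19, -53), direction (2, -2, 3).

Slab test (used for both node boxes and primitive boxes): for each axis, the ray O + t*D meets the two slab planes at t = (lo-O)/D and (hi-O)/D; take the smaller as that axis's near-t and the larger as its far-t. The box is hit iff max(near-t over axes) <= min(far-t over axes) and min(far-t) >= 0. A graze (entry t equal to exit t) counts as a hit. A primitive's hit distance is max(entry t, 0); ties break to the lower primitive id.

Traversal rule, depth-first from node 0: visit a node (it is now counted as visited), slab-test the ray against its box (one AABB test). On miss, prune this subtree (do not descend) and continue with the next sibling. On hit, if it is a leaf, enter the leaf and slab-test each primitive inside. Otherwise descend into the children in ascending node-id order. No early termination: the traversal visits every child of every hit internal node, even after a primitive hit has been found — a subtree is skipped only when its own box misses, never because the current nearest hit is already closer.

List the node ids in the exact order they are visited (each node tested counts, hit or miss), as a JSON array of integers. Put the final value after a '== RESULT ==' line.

Trace the traversal:
N0 x:[8,28] y:[-3/2,39/2] z:[34/3,76/3] -> hit [34/3,39/2], descend [25, 26, 28, 29]
  N25 x:[22,28] y:[-3/2,19/2] z:[16,71/3] -> miss, prune
  N26 x:[23/2,22] y:[8,39/2] z:[53/3,76/3] -> hit [53/3,39/2], descend [8, 15, 21, 27]
    N8 x:[13,29/2] y:[33/2,39/2] z:[53/3,58/3] -> miss, prune
    N15 x:[27/2,31/2] y:[27/2,33/2] z:[56/3,58/3] -> miss, prune
    N21 x:[23/2,35/2] y:[8,31/2] z:[70/3,76/3] -> miss, prune
    N27 x:[35/2,22] y:[16,19] z:[56/3,62/3] -> hit [56/3,19], descend [3, 5]
      N3 x:[35/2,19] y:[16,19] z:[19,62/3] -> hit [19,19] leaf, test {P5@t=19}
      N5 x:[43/2,22] y:[33/2,18] z:[56/3,61/3] -> miss, prune
  N28 x:[8,27] y:[8,35/2] z:[34/3,58/3] -> hit [34/3,35/2], descend [9, 11, 13, 16]
    N9 x:[8,10] y:[31/2,17] z:[34/3,35/3] -> miss, prune
    N11 x:[11,25/2] y:[12,15] z:[53/3,58/3] -> miss, prune
    N13 x:[16,17] y:[8,11] z:[13,40/3] -> miss, prune
    N16 x:[49/2,27] y:[27/2,35/2] z:[35/3,44/3] -> miss, prune
  N29 x:[9,23] y:[7/2,19/2] z:[12,73/3] -> miss, prune

Summary -> nodes [0, 25, 26, 8, 15, 21, 27, 3, 5, 28, 9, 11, 13, 16, 29]; box-tests=15; leaf-entries=1; first=P5

== RESULT ==
[0, 25, 26, 8, 15, 21, 27, 3, 5, 28, 9, 11, 13, 16, 29]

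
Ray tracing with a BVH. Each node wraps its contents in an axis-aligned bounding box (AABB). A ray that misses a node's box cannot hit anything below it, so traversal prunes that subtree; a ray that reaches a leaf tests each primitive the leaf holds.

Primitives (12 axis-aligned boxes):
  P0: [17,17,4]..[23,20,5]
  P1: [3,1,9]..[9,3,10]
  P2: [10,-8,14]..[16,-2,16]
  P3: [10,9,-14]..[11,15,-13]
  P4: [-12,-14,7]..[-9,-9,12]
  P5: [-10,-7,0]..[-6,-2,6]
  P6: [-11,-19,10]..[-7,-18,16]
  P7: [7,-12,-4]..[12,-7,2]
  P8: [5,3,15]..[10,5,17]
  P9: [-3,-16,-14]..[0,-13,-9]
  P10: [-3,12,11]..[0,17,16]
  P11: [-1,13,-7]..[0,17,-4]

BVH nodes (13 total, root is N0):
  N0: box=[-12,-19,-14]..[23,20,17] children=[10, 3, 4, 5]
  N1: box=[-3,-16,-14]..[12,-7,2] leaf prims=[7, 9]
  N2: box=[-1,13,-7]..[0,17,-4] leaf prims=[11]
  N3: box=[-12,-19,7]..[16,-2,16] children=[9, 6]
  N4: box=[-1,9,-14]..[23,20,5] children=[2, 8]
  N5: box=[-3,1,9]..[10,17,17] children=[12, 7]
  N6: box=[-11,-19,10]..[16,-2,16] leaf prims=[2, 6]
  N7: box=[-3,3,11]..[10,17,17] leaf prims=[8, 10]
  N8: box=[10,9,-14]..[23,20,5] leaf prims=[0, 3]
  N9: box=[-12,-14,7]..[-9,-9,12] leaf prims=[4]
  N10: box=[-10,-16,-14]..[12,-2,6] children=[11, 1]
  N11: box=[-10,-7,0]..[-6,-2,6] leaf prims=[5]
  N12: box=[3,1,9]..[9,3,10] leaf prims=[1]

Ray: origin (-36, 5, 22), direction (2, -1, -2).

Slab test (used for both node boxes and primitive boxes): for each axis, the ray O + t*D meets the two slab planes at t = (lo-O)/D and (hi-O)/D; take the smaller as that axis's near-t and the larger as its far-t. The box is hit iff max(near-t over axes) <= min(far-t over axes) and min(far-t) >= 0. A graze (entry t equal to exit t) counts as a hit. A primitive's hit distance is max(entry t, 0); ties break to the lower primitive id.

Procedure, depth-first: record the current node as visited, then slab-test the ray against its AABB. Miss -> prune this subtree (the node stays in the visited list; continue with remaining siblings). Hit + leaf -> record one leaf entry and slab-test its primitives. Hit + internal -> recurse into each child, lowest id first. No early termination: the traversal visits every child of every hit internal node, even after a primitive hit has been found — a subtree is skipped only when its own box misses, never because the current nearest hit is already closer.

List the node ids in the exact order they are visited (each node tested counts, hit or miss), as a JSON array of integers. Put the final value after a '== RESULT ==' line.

Walk:
N0 x:[12,59/2] y:[-15,24] z:[5/2,18] -> hit [12,18], descend [3, 4, 5, 10]
  N3 x:[12,26] y:[7,24] z:[3,15/2] -> miss, prune
  N4 x:[35/2,59/2] y:[-15,-4] z:[17/2,18] -> miss, prune
  N5 x:[33/2,23] y:[-12,4] z:[5/2,13/2] -> miss, prune
  N10 x:[13,24] y:[7,21] z:[8,18] -> hit [13,18], descend [1, 11]
    N1 x:[33/2,24] y:[12,21] z:[10,18] -> hit [33/2,18] leaf, test {P7(miss), P9@t=18}
    N11 x:[13,15] y:[7,12] z:[8,11] -> miss, prune

7 AABB tests over nodes [0, 3, 4, 5, 10, 1, 11]; 1 leaf entered; closest P9.

== RESULT ==
[0, 3, 4, 5, 10, 1, 11]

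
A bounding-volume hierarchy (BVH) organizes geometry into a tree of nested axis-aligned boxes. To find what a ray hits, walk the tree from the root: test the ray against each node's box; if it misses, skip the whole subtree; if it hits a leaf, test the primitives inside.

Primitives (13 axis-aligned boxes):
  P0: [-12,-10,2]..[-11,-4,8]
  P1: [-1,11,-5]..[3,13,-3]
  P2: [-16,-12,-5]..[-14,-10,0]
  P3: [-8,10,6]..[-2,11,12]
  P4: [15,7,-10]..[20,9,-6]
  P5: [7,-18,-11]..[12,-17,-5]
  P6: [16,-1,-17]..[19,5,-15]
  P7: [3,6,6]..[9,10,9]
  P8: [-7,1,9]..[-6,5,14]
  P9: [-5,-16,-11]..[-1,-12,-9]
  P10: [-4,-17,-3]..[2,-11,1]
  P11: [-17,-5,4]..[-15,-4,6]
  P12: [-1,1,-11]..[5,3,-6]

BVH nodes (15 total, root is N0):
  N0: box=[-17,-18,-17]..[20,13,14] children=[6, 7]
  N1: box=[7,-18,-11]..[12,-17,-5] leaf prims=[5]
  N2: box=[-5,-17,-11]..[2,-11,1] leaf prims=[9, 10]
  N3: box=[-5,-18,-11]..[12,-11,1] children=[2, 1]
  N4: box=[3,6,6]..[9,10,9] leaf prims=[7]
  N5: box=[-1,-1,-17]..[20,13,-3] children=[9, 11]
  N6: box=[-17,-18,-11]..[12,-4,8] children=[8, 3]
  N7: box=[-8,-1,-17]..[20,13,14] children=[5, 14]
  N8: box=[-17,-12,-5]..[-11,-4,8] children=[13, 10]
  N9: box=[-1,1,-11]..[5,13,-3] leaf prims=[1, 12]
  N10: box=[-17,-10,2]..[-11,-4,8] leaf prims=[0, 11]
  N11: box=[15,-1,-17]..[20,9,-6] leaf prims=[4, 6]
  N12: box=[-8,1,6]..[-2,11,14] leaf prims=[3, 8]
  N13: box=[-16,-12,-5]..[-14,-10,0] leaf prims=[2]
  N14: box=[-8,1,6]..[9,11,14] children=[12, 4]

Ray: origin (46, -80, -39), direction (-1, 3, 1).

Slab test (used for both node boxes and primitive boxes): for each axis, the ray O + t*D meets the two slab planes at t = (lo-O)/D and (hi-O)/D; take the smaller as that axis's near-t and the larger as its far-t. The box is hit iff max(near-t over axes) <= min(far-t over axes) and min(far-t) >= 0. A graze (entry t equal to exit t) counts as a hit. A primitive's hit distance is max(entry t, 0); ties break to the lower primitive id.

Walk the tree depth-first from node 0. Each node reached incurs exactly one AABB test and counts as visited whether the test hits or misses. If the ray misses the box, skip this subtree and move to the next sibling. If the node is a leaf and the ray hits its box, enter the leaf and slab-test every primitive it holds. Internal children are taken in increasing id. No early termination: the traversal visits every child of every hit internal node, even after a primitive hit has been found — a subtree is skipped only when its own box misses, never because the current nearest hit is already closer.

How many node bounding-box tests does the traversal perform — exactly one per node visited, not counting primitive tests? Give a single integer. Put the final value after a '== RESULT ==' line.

Trace the traversal:
N0 x:[26,63] y:[62/3,31] z:[22,53] -> hit [26,31], descend [6, 7]
  N6 x:[34,63] y:[62/3,76/3] z:[28,47] -> miss, prune
  N7 x:[26,54] y:[79/3,31] z:[22,53] -> hit [79/3,31], descend [5, 14]
    N5 x:[26,47] y:[79/3,31] z:[22,36] -> hit [79/3,31], descend [9, 11]
      N9 x:[41,47] y:[27,31] z:[28,36] -> miss, prune
      N11 x:[26,31] y:[79/3,89/3] z:[22,33] -> hit [79/3,89/3] leaf, test {P4@t=29, P6(miss)}
    N14 x:[37,54] y:[27,91/3] z:[45,53] -> miss, prune

Visited [0, 6, 7, 5, 9, 11, 14]. Tests: 7 box, 1 leaf. Nearest: P4.

== RESULT ==
7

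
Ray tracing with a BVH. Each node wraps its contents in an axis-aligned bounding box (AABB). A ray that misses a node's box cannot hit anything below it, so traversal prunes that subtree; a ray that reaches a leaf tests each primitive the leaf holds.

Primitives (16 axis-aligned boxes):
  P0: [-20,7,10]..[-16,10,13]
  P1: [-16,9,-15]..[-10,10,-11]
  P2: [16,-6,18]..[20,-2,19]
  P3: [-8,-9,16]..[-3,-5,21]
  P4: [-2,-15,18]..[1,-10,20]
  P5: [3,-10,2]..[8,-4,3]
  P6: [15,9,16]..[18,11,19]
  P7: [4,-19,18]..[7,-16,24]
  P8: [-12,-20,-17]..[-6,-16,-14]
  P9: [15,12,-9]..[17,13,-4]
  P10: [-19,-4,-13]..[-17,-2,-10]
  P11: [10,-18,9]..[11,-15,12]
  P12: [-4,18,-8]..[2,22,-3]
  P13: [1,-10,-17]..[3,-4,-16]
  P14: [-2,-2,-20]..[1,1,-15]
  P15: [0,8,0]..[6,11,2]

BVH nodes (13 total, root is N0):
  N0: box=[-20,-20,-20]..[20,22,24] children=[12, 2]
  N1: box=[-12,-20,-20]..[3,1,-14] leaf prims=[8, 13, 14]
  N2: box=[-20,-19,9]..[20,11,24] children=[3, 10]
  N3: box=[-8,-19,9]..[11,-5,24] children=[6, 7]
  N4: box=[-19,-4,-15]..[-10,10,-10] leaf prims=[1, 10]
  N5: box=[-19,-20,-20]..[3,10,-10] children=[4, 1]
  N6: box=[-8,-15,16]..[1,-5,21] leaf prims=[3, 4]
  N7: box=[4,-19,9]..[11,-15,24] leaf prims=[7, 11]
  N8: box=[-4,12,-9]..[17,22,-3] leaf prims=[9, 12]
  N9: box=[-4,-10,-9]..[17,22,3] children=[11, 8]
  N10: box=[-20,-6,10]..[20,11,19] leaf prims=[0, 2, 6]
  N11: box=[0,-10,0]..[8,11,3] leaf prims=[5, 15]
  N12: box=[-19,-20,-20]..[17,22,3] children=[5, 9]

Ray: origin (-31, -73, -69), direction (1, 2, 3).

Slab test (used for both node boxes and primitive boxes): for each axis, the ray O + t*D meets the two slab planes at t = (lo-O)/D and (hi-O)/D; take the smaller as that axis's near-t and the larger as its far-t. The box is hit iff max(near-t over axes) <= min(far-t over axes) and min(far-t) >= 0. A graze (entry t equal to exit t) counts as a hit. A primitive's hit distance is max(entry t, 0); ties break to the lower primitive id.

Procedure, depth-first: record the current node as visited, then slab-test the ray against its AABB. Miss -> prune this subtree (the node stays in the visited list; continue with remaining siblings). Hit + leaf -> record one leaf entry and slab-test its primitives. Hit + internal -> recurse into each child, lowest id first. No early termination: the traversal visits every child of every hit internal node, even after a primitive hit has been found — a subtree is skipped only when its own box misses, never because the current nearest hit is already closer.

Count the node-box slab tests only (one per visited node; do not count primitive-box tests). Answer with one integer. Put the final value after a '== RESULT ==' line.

Trace the traversal:
N0 x:[11,51] y:[53/2,95/2] z:[49/3,31] -> hit [53/2,31], descend [2, 12]
  N2 x:[11,51] y:[27,42] z:[26,31] -> hit [27,31], descend [3, 10]
    N3 x:[23,42] y:[27,34] z:[26,31] -> hit [27,31], descend [6, 7]
      N6 x:[23,32] y:[29,34] z:[85/3,30] -> hit [29,30] leaf, test {P3(miss), P4@t=29}
      N7 x:[35,42] y:[27,29] z:[26,31] -> miss, prune
    N10 x:[11,51] y:[67/2,42] z:[79/3,88/3] -> miss, prune
  N12 x:[12,48] y:[53/2,95/2] z:[49/3,24] -> miss, prune

Summary -> nodes [0, 2, 3, 6, 7, 10, 12]; box-tests=7; leaf-entries=1; first=P4

== RESULT ==
7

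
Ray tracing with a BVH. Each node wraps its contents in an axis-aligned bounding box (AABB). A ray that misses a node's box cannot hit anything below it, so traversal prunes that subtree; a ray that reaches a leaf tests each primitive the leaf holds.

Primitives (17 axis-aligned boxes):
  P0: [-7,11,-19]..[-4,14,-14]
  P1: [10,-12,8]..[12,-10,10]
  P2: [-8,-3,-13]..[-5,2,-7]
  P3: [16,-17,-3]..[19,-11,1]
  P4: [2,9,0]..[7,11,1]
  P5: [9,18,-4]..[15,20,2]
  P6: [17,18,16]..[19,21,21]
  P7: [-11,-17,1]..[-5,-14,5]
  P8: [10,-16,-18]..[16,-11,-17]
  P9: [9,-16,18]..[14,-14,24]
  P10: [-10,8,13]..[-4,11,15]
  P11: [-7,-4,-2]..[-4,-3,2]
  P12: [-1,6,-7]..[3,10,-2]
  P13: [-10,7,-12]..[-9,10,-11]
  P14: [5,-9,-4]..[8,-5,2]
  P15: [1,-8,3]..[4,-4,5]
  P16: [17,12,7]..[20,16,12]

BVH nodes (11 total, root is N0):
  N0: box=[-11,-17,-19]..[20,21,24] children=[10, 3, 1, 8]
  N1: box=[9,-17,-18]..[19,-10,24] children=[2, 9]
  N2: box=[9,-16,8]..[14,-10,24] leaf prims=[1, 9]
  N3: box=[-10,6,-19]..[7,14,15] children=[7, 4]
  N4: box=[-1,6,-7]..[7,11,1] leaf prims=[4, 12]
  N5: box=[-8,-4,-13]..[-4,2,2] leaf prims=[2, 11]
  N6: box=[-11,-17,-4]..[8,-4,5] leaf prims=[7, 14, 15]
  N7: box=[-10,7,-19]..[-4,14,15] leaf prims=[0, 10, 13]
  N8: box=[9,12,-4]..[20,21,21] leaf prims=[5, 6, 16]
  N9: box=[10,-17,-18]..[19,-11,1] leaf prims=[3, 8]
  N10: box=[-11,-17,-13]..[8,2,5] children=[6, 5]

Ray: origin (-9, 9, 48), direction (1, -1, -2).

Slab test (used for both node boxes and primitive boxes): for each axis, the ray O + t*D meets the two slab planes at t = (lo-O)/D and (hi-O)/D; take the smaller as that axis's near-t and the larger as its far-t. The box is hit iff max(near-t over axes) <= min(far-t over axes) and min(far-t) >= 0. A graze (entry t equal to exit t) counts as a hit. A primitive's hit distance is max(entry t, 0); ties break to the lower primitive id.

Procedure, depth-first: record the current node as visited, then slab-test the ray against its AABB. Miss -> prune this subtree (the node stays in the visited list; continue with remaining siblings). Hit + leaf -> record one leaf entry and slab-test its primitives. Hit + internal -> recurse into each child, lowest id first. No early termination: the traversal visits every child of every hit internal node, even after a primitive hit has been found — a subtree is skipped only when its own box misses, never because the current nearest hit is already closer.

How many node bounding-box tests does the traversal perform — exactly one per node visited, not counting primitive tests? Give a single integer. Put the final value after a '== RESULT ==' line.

Walk:
N0 x:[-2,29] y:[-12,26] z:[12,67/2] -> hit [12,26], descend [1, 3, 8, 10]
  N1 x:[18,28] y:[19,26] z:[12,33] -> hit [19,26], descend [2, 9]
    N2 x:[18,23] y:[19,25] z:[12,20] -> hit [19,20] leaf, test {P1@t=19, P9(miss)}
    N9 x:[19,28] y:[20,26] z:[47/2,33] -> hit [47/2,26] leaf, test {P3@t=25, P8(miss)}
  N3 x:[-1,16] y:[-5,3] z:[33/2,67/2] -> miss, prune
  N8 x:[18,29] y:[-12,-3] z:[27/2,26] -> miss, prune
  N10 x:[-2,17] y:[7,26] z:[43/2,61/2] -> miss, prune

order=[0, 1, 2, 9, 3, 8, 10]  |boxes|=7  |leaves|=2  hit=P1

== RESULT ==
7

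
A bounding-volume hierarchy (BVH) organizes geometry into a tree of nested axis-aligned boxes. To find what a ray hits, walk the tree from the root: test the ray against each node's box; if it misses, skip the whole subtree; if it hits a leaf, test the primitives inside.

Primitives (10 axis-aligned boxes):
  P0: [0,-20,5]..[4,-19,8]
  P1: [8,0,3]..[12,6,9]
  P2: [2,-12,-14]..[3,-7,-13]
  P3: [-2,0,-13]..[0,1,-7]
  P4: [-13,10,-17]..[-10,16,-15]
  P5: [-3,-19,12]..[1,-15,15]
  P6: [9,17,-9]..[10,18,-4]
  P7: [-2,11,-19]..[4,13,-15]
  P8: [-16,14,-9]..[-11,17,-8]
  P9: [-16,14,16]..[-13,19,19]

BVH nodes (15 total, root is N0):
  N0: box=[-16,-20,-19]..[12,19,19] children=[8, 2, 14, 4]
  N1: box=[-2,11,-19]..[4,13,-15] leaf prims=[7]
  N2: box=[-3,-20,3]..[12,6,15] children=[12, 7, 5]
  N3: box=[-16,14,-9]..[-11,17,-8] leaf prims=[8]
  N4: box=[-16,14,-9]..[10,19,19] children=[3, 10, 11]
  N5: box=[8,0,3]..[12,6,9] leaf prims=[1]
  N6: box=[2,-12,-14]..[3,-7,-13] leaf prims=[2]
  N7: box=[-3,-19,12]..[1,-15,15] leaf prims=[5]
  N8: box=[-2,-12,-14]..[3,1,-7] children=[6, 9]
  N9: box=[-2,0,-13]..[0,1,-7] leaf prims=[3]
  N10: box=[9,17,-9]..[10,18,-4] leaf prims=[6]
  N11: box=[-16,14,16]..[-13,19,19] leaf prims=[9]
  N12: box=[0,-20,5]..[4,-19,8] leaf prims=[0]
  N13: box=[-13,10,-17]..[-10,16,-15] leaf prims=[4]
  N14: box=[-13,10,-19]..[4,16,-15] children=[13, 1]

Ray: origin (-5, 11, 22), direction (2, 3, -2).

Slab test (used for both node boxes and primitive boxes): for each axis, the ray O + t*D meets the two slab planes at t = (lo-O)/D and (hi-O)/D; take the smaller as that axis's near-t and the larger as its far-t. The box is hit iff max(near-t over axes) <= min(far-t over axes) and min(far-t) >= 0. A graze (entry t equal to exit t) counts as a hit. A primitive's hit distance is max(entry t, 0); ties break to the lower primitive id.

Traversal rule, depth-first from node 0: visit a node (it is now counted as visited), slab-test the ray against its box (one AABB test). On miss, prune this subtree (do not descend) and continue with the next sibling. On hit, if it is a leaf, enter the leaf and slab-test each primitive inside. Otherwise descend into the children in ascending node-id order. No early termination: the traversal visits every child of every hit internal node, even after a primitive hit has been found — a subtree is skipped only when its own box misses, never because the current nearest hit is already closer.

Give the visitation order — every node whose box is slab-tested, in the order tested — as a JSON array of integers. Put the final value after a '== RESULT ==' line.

Traverse from the root:
N0 x:[-11/2,17/2] y:[-31/3,8/3] z:[3/2,41/2] -> hit [3/2,8/3], descend [2, 4, 8, 14]
  N2 x:[1,17/2] y:[-31/3,-5/3] z:[7/2,19/2] -> miss, prune
  N4 x:[-11/2,15/2] y:[1,8/3] z:[3/2,31/2] -> hit [3/2,8/3], descend [3, 10, 11]
    N3 x:[-11/2,-3] y:[1,2] z:[15,31/2] -> miss, prune
    N10 x:[7,15/2] y:[2,7/3] z:[13,31/2] -> miss, prune
    N11 x:[-11/2,-4] y:[1,8/3] z:[3/2,3] -> miss, prune
  N8 x:[3/2,4] y:[-23/3,-10/3] z:[29/2,18] -> miss, prune
  N14 x:[-4,9/2] y:[-1/3,5/3] z:[37/2,41/2] -> miss, prune

Visited [0, 2, 4, 3, 10, 11, 8, 14]. Tests: 8 box, 0 leaf. Nearest: miss.

== RESULT ==
[0, 2, 4, 3, 10, 11, 8, 14]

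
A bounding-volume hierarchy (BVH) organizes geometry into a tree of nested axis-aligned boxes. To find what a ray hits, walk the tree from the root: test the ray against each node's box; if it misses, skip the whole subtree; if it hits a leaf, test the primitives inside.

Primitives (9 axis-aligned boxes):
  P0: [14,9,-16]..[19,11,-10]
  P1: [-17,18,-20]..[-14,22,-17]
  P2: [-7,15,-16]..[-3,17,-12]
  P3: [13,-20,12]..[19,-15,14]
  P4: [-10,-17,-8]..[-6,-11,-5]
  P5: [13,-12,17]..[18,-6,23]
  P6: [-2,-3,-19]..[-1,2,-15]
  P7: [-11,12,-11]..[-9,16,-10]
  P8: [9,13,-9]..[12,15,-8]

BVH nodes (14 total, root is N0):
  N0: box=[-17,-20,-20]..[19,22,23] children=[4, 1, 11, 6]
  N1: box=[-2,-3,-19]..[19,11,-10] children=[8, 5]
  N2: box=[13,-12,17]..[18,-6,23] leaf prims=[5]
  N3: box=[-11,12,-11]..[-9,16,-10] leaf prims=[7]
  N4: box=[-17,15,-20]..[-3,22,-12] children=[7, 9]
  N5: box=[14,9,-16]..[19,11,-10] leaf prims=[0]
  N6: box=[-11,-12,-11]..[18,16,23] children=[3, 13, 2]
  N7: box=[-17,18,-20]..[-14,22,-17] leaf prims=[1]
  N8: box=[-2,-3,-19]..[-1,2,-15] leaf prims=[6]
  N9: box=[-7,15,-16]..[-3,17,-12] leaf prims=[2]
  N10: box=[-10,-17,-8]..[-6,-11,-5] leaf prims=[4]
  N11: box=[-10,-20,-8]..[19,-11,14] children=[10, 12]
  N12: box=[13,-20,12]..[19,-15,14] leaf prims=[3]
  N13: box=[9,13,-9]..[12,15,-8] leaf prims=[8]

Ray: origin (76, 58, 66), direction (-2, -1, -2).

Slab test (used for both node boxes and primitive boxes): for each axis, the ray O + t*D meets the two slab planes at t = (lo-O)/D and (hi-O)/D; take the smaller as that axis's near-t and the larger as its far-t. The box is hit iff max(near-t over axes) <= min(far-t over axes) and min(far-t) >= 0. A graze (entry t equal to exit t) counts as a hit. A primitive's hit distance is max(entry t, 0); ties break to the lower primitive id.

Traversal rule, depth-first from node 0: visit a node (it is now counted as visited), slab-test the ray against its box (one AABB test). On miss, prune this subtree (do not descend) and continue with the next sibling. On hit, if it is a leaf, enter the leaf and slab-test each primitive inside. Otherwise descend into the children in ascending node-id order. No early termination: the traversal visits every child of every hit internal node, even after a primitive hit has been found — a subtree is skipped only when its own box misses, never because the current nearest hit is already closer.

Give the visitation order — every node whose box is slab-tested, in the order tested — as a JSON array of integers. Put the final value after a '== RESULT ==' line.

Walk:
N0 x:[57/2,93/2] y:[36,78] z:[43/2,43] -> hit [36,43], descend [1, 4, 6, 11]
  N1 x:[57/2,39] y:[47,61] z:[38,85/2] -> miss, prune
  N4 x:[79/2,93/2] y:[36,43] z:[39,43] -> hit [79/2,43], descend [7, 9]
    N7 x:[45,93/2] y:[36,40] z:[83/2,43] -> miss, prune
    N9 x:[79/2,83/2] y:[41,43] z:[39,41] -> hit [41,41] leaf, test {P2@t=41}
  N6 x:[29,87/2] y:[42,70] z:[43/2,77/2] -> miss, prune
  N11 x:[57/2,43] y:[69,78] z:[26,37] -> miss, prune

Visited [0, 1, 4, 7, 9, 6, 11]. Tests: 7 box, 1 leaf. Nearest: P2.

== RESULT ==
[0, 1, 4, 7, 9, 6, 11]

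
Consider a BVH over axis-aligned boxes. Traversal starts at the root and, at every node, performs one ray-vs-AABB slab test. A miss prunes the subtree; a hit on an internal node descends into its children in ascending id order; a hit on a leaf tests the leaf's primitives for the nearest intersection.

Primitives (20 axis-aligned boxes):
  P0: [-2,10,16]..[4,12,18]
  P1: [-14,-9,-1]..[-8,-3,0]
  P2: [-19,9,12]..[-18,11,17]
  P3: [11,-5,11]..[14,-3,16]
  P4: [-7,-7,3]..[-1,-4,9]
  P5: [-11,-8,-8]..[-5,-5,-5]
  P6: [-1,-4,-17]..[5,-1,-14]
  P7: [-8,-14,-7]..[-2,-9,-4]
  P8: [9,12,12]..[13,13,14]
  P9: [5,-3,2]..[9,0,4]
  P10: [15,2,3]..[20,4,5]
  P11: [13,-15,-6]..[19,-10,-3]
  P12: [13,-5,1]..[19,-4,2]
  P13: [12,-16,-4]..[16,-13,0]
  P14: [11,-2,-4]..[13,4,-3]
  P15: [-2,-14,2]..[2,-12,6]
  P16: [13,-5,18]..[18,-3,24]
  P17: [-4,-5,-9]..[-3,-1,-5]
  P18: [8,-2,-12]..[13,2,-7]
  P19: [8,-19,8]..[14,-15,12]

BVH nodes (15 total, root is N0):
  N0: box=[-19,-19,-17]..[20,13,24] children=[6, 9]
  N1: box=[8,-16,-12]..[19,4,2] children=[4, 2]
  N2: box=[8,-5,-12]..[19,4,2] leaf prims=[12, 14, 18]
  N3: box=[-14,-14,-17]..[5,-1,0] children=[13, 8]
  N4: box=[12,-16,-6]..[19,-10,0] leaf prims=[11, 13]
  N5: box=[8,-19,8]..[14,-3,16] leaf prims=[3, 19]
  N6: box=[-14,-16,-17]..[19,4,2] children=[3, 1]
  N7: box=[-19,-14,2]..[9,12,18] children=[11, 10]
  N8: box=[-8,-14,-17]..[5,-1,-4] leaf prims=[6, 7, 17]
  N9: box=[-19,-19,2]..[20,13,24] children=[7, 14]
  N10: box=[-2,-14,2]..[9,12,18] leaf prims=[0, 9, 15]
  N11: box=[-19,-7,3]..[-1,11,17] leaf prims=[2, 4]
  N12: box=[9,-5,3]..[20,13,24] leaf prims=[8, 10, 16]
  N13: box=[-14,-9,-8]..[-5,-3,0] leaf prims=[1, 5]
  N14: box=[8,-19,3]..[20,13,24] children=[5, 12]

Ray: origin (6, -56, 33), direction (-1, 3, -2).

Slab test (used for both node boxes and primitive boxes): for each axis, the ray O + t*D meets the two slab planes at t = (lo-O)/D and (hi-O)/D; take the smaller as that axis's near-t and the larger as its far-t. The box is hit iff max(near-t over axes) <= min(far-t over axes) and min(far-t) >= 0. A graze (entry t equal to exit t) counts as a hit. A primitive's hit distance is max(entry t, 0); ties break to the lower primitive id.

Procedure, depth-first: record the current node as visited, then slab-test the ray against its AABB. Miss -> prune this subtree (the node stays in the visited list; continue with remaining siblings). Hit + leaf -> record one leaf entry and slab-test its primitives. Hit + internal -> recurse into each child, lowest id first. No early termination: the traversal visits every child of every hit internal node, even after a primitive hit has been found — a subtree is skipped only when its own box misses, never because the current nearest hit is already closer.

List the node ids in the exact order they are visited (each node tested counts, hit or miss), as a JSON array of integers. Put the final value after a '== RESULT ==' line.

Walk:
N0 x:[-14,25] y:[37/3,23] z:[9/2,25] -> hit [37/3,23], descend [6, 9]
  N6 x:[-13,20] y:[40/3,20] z:[31/2,25] -> hit [31/2,20], descend [1, 3]
    N1 x:[-13,-2] y:[40/3,20] z:[31/2,45/2] -> miss, prune
    N3 x:[1,20] y:[14,55/3] z:[33/2,25] -> hit [33/2,55/3], descend [8, 13]
      N8 x:[1,14] y:[14,55/3] z:[37/2,25] -> miss, prune
      N13 x:[11,20] y:[47/3,53/3] z:[33/2,41/2] -> hit [33/2,53/3] leaf, test {P1@t=33/2, P5(miss)}
  N9 x:[-14,25] y:[37/3,23] z:[9/2,31/2] -> hit [37/3,31/2], descend [7, 14]
    N7 x:[-3,25] y:[14,68/3] z:[15/2,31/2] -> hit [14,31/2], descend [10, 11]
      N10 x:[-3,8] y:[14,68/3] z:[15/2,31/2] -> miss, prune
      N11 x:[7,25] y:[49/3,67/3] z:[8,15] -> miss, prune
    N14 x:[-14,-2] y:[37/3,23] z:[9/2,15] -> miss, prune

11 AABB tests over nodes [0, 6, 1, 3, 8, 13, 9, 7, 10, 11, 14]; 1 leaf entered; closest P1.

== RESULT ==
[0, 6, 1, 3, 8, 13, 9, 7, 10, 11, 14]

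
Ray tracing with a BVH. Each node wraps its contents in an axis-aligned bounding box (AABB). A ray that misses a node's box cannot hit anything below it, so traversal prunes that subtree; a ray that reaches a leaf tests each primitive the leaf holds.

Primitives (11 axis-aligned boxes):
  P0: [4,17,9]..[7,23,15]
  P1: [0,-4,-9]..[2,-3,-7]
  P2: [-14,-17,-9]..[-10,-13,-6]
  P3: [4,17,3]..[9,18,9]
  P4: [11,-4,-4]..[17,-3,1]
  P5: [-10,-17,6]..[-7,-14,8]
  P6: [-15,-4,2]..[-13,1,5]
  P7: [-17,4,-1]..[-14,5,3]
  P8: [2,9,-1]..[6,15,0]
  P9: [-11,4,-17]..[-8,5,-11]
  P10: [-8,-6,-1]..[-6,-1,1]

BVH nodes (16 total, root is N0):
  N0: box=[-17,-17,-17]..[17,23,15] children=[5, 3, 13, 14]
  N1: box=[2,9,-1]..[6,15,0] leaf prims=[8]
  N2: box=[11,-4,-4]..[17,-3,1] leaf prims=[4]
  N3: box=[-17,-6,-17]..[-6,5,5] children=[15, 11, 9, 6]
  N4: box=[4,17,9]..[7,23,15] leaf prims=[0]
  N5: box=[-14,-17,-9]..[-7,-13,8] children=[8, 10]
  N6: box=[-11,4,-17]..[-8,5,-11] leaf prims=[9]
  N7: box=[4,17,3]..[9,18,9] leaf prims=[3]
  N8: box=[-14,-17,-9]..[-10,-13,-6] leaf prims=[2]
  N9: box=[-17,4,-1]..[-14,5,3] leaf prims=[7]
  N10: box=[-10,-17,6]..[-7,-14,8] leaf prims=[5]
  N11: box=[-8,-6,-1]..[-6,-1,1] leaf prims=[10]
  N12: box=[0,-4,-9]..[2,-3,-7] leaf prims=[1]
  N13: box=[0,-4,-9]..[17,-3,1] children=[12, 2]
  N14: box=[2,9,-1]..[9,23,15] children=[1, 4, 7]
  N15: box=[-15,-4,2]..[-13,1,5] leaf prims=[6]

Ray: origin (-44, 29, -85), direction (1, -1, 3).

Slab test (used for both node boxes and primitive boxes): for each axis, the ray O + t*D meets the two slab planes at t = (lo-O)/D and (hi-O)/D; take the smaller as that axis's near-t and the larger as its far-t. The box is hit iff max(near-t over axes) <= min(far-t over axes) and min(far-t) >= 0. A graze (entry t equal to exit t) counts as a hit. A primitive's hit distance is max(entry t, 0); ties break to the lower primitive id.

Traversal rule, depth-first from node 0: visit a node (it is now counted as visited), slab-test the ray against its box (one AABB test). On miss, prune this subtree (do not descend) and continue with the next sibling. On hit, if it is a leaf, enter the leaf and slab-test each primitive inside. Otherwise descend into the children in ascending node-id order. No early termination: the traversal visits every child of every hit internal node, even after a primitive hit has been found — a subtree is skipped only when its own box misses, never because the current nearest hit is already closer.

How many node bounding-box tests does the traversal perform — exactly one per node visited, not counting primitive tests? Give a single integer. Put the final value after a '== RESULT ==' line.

Walk:
N0 x:[27,61] y:[6,46] z:[68/3,100/3] -> hit [27,100/3], descend [3, 5, 13, 14]
  N3 x:[27,38] y:[24,35] z:[68/3,30] -> hit [27,30], descend [6, 9, 11, 15]
    N6 x:[33,36] y:[24,25] z:[68/3,74/3] -> miss, prune
    N9 x:[27,30] y:[24,25] z:[28,88/3] -> miss, prune
    N11 x:[36,38] y:[30,35] z:[28,86/3] -> miss, prune
    N15 x:[29,31] y:[28,33] z:[29,30] -> hit [29,30] leaf, test {P6@t=29}
  N5 x:[30,37] y:[42,46] z:[76/3,31] -> miss, prune
  N13 x:[44,61] y:[32,33] z:[76/3,86/3] -> miss, prune
  N14 x:[46,53] y:[6,20] z:[28,100/3] -> miss, prune

order=[0, 3, 6, 9, 11, 15, 5, 13, 14]  |boxes|=9  |leaves|=1  hit=P6

== RESULT ==
9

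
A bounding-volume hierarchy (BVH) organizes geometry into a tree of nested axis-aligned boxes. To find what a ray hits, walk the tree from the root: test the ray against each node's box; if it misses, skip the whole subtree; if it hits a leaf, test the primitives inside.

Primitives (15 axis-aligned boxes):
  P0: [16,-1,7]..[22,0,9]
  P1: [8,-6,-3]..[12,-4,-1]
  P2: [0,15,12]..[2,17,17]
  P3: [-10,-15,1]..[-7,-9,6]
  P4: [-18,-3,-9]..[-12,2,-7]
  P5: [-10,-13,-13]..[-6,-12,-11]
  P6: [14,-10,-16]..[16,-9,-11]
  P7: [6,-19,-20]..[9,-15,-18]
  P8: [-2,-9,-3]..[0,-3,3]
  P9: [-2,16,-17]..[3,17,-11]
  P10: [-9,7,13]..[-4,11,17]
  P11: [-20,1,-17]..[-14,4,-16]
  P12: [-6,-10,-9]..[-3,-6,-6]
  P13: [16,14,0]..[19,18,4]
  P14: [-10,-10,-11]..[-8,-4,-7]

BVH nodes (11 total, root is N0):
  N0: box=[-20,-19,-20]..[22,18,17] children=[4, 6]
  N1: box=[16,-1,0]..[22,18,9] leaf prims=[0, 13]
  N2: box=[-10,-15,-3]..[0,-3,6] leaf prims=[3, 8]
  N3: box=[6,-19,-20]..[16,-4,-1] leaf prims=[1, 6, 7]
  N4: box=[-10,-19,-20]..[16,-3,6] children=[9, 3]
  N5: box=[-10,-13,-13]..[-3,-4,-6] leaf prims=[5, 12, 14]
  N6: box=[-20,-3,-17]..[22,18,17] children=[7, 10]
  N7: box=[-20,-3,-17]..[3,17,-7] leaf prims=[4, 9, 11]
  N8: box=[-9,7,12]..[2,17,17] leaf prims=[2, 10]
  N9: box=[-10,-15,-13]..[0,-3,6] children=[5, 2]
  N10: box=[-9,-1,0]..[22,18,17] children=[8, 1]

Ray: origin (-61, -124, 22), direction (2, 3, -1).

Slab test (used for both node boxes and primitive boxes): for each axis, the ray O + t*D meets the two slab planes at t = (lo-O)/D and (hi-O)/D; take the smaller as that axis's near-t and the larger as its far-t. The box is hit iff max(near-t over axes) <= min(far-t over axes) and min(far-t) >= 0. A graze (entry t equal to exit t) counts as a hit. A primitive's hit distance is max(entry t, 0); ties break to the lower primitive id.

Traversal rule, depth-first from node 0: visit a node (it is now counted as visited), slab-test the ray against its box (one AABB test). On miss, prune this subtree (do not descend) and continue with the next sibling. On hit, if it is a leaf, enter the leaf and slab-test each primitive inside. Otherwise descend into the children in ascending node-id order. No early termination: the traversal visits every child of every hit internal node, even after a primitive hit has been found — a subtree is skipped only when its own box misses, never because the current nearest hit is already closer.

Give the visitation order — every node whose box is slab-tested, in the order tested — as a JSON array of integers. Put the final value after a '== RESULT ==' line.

Walk:
N0 x:[41/2,83/2] y:[35,142/3] z:[5,42] -> hit [35,83/2], descend [4, 6]
  N4 x:[51/2,77/2] y:[35,121/3] z:[16,42] -> hit [35,77/2], descend [3, 9]
    N3 x:[67/2,77/2] y:[35,40] z:[23,42] -> hit [35,77/2] leaf, test {P1(miss), P6@t=38, P7(miss)}
    N9 x:[51/2,61/2] y:[109/3,121/3] z:[16,35] -> miss, prune
  N6 x:[41/2,83/2] y:[121/3,142/3] z:[5,39] -> miss, prune

Summary -> nodes [0, 4, 3, 9, 6]; box-tests=5; leaf-entries=1; first=P6

== RESULT ==
[0, 4, 3, 9, 6]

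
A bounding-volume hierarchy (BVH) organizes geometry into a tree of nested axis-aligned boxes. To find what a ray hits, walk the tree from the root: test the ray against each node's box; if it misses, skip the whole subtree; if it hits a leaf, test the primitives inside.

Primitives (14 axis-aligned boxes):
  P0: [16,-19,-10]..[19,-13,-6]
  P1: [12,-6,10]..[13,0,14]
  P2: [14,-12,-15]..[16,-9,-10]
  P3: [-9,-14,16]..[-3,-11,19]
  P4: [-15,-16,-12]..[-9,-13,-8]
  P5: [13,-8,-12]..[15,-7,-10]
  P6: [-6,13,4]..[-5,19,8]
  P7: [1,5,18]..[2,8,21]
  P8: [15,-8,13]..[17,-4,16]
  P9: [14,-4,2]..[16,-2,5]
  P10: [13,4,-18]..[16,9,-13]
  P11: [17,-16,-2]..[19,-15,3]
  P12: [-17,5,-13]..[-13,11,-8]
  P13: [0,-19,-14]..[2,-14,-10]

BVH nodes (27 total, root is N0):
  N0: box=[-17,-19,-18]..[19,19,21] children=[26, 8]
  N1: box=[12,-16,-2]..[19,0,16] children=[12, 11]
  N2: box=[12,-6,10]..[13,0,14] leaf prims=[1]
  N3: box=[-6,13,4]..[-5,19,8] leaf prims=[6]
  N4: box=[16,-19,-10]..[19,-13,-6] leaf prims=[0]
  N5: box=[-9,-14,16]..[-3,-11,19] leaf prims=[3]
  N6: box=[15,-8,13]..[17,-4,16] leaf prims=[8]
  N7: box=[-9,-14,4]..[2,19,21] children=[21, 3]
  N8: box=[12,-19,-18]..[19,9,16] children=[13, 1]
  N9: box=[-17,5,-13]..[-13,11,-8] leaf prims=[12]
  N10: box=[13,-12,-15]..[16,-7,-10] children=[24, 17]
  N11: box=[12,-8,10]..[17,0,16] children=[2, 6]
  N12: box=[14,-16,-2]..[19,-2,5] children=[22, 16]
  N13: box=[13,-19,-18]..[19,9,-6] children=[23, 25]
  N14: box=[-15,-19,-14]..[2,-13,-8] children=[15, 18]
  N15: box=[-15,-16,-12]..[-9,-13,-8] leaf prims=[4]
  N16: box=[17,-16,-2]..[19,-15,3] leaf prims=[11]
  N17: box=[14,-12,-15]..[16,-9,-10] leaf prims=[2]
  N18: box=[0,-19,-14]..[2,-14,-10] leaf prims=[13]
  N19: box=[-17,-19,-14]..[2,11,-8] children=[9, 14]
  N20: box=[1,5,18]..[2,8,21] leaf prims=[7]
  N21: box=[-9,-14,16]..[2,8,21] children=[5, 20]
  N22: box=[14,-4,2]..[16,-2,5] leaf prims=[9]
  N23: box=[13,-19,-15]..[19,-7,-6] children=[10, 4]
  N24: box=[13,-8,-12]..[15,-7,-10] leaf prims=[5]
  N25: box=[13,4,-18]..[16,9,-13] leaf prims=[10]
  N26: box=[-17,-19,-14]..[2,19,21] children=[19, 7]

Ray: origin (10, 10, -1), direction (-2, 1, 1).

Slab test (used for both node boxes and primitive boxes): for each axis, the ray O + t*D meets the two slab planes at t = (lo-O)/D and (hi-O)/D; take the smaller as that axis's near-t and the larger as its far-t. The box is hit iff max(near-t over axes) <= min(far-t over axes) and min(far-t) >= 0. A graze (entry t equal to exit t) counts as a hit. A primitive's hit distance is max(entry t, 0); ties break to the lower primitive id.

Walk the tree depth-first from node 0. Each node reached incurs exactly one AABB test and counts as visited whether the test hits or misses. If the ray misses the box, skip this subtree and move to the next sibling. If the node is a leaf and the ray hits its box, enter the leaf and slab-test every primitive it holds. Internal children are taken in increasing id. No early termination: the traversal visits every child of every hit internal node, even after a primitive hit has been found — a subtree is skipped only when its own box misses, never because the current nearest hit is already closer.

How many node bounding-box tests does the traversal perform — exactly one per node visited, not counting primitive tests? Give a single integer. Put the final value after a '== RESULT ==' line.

Trace the traversal:
N0 x:[-9/2,27/2] y:[-29,9] z:[-17,22] -> hit [-9/2,9], descend [8, 26]
  N8 x:[-9/2,-1] y:[-29,-1] z:[-17,17] -> miss, prune
  N26 x:[4,27/2] y:[-29,9] z:[-13,22] -> hit [4,9], descend [7, 19]
    N7 x:[4,19/2] y:[-24,9] z:[5,22] -> hit [5,9], descend [3, 21]
      N3 x:[15/2,8] y:[3,9] z:[5,9] -> hit [15/2,8] leaf, test {P6@t=15/2}
      N21 x:[4,19/2] y:[-24,-2] z:[17,22] -> miss, prune
    N19 x:[4,27/2] y:[-29,1] z:[-13,-7] -> miss, prune

order=[0, 8, 26, 7, 3, 21, 19]  |boxes|=7  |leaves|=1  hit=P6

== RESULT ==
7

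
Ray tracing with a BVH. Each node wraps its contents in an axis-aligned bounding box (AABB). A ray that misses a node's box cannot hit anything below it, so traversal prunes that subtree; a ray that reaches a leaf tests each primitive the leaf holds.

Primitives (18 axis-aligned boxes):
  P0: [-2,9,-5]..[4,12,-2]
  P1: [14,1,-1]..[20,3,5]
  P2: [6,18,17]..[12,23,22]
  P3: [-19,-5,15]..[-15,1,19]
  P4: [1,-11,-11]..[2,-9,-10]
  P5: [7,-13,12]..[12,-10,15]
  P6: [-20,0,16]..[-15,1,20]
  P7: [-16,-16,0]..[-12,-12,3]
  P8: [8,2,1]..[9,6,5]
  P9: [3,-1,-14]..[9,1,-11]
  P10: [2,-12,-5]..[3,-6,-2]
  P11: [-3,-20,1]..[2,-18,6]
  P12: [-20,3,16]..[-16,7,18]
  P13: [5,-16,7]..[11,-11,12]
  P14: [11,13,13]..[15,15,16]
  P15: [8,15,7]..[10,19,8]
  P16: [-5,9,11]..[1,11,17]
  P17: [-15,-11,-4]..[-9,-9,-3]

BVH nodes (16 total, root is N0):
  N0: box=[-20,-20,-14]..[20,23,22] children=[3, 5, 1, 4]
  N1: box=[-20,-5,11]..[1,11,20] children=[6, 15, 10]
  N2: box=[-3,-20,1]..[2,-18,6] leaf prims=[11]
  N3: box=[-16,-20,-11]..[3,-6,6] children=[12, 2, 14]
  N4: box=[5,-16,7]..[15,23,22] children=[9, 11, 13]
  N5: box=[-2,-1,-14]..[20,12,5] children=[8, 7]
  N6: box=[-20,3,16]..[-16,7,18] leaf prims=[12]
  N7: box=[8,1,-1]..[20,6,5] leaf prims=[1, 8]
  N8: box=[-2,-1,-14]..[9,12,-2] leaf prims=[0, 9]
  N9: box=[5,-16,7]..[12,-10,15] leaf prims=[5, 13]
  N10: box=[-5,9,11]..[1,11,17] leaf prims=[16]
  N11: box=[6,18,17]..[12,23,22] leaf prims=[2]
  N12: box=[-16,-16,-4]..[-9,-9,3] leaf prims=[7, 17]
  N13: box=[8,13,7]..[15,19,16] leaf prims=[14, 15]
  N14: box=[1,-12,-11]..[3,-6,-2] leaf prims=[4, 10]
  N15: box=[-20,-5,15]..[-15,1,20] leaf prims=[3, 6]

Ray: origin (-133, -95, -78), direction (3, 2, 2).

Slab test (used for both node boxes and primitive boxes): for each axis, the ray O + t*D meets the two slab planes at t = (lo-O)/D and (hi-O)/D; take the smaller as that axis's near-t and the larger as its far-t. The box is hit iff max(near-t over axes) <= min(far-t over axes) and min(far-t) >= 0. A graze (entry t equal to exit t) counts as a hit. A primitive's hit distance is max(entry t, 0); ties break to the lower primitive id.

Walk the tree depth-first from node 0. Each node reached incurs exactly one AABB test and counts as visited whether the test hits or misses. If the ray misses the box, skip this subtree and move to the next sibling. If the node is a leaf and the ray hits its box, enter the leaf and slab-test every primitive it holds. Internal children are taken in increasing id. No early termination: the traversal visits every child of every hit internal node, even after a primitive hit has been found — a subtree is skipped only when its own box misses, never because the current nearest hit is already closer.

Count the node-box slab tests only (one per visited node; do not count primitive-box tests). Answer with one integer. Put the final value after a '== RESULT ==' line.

Trace the traversal:
N0 x:[113/3,51] y:[75/2,59] z:[32,50] -> hit [113/3,50], descend [1, 3, 4, 5]
  N1 x:[113/3,134/3] y:[45,53] z:[89/2,49] -> miss, prune
  N3 x:[39,136/3] y:[75/2,89/2] z:[67/2,42] -> hit [39,42], descend [2, 12, 14]
    N2 x:[130/3,45] y:[75/2,77/2] z:[79/2,42] -> miss, prune
    N12 x:[39,124/3] y:[79/2,43] z:[37,81/2] -> hit [79/2,81/2] leaf, test {P7@t=79/2, P17(miss)}
    N14 x:[134/3,136/3] y:[83/2,89/2] z:[67/2,38] -> miss, prune
  N4 x:[46,148/3] y:[79/2,59] z:[85/2,50] -> hit [46,148/3], descend [9, 11, 13]
    N9 x:[46,145/3] y:[79/2,85/2] z:[85/2,93/2] -> miss, prune
    N11 x:[139/3,145/3] y:[113/2,59] z:[95/2,50] -> miss, prune
    N13 x:[47,148/3] y:[54,57] z:[85/2,47] -> miss, prune
  N5 x:[131/3,51] y:[47,107/2] z:[32,83/2] -> miss, prune

Summary -> nodes [0, 1, 3, 2, 12, 14, 4, 9, 11, 13, 5]; box-tests=11; leaf-entries=1; first=P7

== RESULT ==
11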